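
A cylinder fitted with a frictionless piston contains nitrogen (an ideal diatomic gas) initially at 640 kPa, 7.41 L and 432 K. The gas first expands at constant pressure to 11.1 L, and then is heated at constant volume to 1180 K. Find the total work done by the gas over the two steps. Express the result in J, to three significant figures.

Step 1 (isobaric): W = PΔV = (640 kPa)(11.1 − 7.41 L) = 2362 J.
Step 2 (isochoric): W = 0 (constant volume).
W_total = 2362 + 0 = 2362 J.

W_total ≈ 2360 J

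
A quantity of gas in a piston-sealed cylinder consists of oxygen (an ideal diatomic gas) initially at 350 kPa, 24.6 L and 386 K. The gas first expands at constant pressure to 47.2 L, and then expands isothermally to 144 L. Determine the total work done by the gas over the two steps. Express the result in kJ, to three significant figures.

Step 1 (isobaric): W = PΔV = (350 kPa)(47.2 − 24.6 L) = 7910 J.
After step 1: P = 350 kPa, V = 47.2 L, T = 740.6 K.
Step 2 (isothermal): W = P₁V₁ ln(V₂/V₁) = (16520) ln(144/47.2) = 18427 J.
W_total = 7910 + 18427 = 26337 J.

W_total ≈ 26.3 kJ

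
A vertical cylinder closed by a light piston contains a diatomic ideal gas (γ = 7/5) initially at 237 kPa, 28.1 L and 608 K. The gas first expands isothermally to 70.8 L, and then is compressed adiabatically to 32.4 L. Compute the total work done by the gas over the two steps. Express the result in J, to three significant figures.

Step 1 (isothermal): W = P₁V₁ ln(V₂/V₁) = (6660) ln(70.8/28.1) = 6154 J.
After step 1: P = 94.06 kPa, V = 70.8 L, T = 608 K.
Step 2 (adiabatic): W = (P₁V₁ − P₂V₂)/(γ−1) = (6660 − 9104)/0.4 = -6112 J.
W_total = 6154 − 6112 = 42.48 J.

W_total ≈ 42.5 J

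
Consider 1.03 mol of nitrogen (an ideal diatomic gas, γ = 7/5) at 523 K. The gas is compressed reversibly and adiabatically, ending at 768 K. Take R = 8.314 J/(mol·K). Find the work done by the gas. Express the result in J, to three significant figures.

W ≈ -5250 J

Adiabatic ⇒ Q = 0, so W_by = −ΔU = nCᵥ(T₁ − T₂).
Cᵥ = 5R/2 = 20.79 J/(mol·K).
W = (1.03)(20.79)(523 − 768) = -5245 J.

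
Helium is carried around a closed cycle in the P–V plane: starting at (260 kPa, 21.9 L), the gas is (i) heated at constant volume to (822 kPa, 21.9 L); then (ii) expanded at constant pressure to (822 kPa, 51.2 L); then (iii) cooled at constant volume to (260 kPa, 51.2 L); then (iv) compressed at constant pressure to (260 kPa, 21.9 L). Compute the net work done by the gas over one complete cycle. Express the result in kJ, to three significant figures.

Constant-volume legs do no work.
W(ii) = (822)(51.2 − 21.9) = 24085 J; W(iv) = (260)(21.9 − 51.2) = -7618 J.
W_net = 24085 − 7618 = 16467 J (the clockwise enclosed area).

W_net ≈ 16.5 kJ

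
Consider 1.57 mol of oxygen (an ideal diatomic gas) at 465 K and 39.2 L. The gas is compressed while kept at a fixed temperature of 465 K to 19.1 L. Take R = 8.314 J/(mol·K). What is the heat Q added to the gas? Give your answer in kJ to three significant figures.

Isothermal ⇒ ΔU = 0, so Q = W = nRT ln(V₂/V₁).
Q = (1.57)(8.314)(465) ln(19.1/39.2) = 6070 × -0.719 = -4364 J.

Q ≈ -4.36 kJ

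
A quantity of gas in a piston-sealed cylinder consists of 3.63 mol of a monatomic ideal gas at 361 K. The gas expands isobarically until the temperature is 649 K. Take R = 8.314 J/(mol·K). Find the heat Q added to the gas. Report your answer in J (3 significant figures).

Q ≈ 21700 J

Isobaric: W = nRΔT = (3.63)(8.314)(288) = 8692 J.
ΔU = nCᵥΔT with Cᵥ = 3R/2: ΔU = (3.63)(12.47)(288) = 13038 J.
Q = ΔU + W = 13038 + 8692 = 21729 J.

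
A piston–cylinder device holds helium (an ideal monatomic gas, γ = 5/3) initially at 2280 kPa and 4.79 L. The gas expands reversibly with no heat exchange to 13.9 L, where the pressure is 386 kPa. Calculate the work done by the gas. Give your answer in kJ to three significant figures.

W ≈ 8.33 kJ

Adiabatic: W = (P₁V₁ − P₂V₂)/(γ − 1) with γ = 5/3.
P₁V₁ = 10921 J, P₂V₂ = 5365 J.
W = (10921 − 5365) / 0.6667 = 8334 J.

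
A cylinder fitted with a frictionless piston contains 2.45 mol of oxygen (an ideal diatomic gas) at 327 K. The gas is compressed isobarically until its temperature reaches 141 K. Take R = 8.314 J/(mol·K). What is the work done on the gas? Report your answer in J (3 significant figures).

Isobaric: W = P ΔV = nR ΔT.
W = (2.45)(8.314)(141 − 327) = -3789 J.
Work on gas = −W_by = 3789 J.

W ≈ 3790 J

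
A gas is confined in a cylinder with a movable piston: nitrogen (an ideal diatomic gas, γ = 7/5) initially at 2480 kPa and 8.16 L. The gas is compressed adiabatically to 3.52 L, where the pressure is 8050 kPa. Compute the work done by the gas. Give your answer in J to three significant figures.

Adiabatic: W = (P₁V₁ − P₂V₂)/(γ − 1) with γ = 7/5.
P₁V₁ = 20237 J, P₂V₂ = 28336 J.
W = (20237 − 28336) / 0.4 = -20248 J.

W ≈ -20200 J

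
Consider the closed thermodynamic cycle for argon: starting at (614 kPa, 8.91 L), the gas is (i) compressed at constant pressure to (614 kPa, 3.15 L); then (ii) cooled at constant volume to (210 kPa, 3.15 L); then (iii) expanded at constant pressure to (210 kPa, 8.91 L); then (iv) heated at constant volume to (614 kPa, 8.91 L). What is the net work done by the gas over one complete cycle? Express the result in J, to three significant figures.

Constant-volume legs do no work.
W(i) = (614)(3.15 − 8.91) = -3537 J; W(iii) = (210)(8.91 − 3.15) = 1210 J.
W_net = -3537 + 1210 = -2327 J (the counter-clockwise enclosed area).

W_net ≈ -2330 J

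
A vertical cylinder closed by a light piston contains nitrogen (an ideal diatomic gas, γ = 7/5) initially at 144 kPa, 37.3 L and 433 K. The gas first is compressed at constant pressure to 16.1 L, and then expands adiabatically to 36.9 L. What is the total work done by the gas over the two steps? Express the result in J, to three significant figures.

Step 1 (isobaric): W = PΔV = (144 kPa)(16.1 − 37.3 L) = -3053 J.
After step 1: P = 144 kPa, V = 16.1 L, T = 186.9 K.
Step 2 (adiabatic): W = (P₁V₁ − P₂V₂)/(γ−1) = (2318 − 1664)/0.4 = 1636 J.
W_total = -3053 + 1636 = -1416 J.

W_total ≈ -1420 J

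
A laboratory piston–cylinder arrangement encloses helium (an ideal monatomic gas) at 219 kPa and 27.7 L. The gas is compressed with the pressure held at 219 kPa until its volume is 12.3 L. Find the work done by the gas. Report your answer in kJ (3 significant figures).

W ≈ -3.37 kJ

Isobaric: W = P ΔV.
W = (219 kPa)(12.3 − 27.7 L) = (219)(-15.4) = -3373 J.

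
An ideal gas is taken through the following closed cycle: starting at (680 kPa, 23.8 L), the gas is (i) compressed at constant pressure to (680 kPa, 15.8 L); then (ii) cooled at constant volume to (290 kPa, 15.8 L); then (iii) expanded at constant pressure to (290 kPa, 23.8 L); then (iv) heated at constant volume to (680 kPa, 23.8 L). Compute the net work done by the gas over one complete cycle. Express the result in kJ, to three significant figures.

W_net ≈ -3.12 kJ

Constant-volume legs do no work.
W(i) = (680)(15.8 − 23.8) = -5440 J; W(iii) = (290)(23.8 − 15.8) = 2320 J.
W_net = -5440 + 2320 = -3120 J (the counter-clockwise enclosed area).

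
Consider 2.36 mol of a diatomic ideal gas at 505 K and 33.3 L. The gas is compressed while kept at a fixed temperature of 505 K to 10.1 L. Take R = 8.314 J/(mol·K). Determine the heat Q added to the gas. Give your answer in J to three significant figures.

Isothermal ⇒ ΔU = 0, so Q = W = nRT ln(V₂/V₁).
Q = (2.36)(8.314)(505) ln(10.1/33.3) = 9909 × -1.193 = -11821 J.

Q ≈ -11800 J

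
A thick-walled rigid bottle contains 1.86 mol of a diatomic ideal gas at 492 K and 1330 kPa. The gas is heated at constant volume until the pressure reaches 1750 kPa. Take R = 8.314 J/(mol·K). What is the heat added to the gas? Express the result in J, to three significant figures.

Q ≈ 6010 J

Constant volume ⇒ W = 0, so Q = ΔU = nCᵥΔT with Cᵥ = 5R/2 = 20.79 J/(mol·K).
At constant V, T₂/T₁ = P₂/P₁ ⇒ ΔT = T₁(P₂/P₁ − 1) = 492·(1750/1330 − 1) = 155.4 K.
ΔU = (1.86)(20.79)(155.4) = 6007 J.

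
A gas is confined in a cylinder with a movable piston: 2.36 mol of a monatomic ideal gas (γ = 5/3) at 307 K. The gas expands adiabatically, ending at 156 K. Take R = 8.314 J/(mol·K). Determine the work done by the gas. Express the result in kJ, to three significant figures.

W ≈ 4.44 kJ

Adiabatic ⇒ Q = 0, so W_by = −ΔU = nCᵥ(T₁ − T₂).
Cᵥ = 3R/2 = 12.47 J/(mol·K).
W = (2.36)(12.47)(307 − 156) = 4444 J.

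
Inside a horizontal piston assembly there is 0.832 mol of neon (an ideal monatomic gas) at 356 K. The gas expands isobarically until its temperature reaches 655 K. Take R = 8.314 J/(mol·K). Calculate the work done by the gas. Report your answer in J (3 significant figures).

Isobaric: W = P ΔV = nR ΔT.
W = (0.832)(8.314)(655 − 356) = 2068 J.

W ≈ 2070 J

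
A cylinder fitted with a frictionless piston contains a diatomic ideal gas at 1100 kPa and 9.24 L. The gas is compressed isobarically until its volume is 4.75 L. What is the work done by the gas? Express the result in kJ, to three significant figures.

Isobaric: W = P ΔV.
W = (1100 kPa)(4.75 − 9.24 L) = (1100)(-4.49) = -4939 J.

W ≈ -4.94 kJ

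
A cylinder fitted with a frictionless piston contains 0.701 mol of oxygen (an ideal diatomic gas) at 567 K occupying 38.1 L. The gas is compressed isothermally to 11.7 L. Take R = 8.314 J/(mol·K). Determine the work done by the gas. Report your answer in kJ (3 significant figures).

Isothermal: W = nRT ln(V₂/V₁).
W = (0.701)(8.314)(567) × ln(11.7/38.1)
  = 3305 × -1.181
W_by_gas = -3901 J.

W ≈ -3.90 kJ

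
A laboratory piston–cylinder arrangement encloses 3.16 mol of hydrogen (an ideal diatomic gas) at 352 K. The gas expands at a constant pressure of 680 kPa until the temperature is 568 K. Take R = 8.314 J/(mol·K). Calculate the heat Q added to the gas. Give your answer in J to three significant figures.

Q ≈ 19900 J

Isobaric: W = nRΔT = (3.16)(8.314)(216) = 5675 J.
ΔU = nCᵥΔT with Cᵥ = 5R/2: ΔU = (3.16)(20.79)(216) = 14187 J.
Q = ΔU + W = 14187 + 5675 = 19862 J.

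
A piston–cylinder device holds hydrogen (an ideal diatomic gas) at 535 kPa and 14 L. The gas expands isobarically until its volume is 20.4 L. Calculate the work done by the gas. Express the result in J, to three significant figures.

Isobaric: W = P ΔV.
W = (535 kPa)(20.4 − 14 L) = (535)(6.4) = 3424 J.

W ≈ 3420 J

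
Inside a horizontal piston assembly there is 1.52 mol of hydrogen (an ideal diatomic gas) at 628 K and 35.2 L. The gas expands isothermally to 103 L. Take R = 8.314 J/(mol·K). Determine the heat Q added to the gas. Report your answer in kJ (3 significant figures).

Q ≈ 8.52 kJ

Isothermal ⇒ ΔU = 0, so Q = W = nRT ln(V₂/V₁).
Q = (1.52)(8.314)(628) ln(103/35.2) = 7936 × 1.074 = 8521 J.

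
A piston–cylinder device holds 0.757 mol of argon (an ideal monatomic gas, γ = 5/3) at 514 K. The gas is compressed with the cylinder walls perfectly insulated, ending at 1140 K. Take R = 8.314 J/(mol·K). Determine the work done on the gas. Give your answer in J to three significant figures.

W ≈ 5910 J

Adiabatic ⇒ Q = 0, so W_by = −ΔU = nCᵥ(T₁ − T₂).
Cᵥ = 3R/2 = 12.47 J/(mol·K).
W = (0.757)(12.47)(514 − 1140) = -5910 J.
Work on gas = −W_by = 5910 J.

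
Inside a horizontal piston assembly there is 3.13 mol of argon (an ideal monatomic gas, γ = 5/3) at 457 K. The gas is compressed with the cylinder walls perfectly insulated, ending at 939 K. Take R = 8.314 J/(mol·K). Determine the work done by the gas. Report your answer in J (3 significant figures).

Adiabatic ⇒ Q = 0, so W_by = −ΔU = nCᵥ(T₁ − T₂).
Cᵥ = 3R/2 = 12.47 J/(mol·K).
W = (3.13)(12.47)(457 − 939) = -18814 J.

W ≈ -18800 J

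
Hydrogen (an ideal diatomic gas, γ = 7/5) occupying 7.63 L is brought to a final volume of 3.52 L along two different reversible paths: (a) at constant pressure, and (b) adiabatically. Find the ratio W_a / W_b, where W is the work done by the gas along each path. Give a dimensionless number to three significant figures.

Path (a) isobaric: W = P₁(V₂ − V₁) → W_a/(P₁V₁) = -0.5387.
Path (b) adiabatic: W = P₁V₁(1 − (V₁/V₂)^(γ−1))/(γ−1) → W_b/(P₁V₁) = -0.9067.
W_a / W_b = -0.5387 / -0.9067 = 0.5941.

W_a / W_b ≈ 0.594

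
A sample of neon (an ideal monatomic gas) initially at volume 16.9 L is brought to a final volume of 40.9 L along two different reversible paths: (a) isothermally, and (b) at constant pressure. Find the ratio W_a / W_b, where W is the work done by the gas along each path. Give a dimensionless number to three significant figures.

W_a / W_b ≈ 0.622

Path (a) isothermal: W = P₁V₁ ln(V₂/V₁) → W_a/(P₁V₁) = 0.8838.
Path (b) isobaric: W = P₁(V₂ − V₁) → W_b/(P₁V₁) = 1.42.
W_a / W_b = 0.8838 / 1.42 = 0.6224.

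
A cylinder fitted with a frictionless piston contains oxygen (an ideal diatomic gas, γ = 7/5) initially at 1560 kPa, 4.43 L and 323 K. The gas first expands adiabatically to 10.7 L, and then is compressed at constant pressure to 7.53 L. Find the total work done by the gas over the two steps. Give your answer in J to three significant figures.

Step 1 (adiabatic): W = (P₁V₁ − P₂V₂)/(γ−1) = (6911 − 4857)/0.4 = 5135 J.
After step 1: P = 453.9 kPa, V = 10.7 L, T = 227 K.
Step 2 (isobaric): W = PΔV = (453.9 kPa)(7.53 − 10.7 L) = -1439 J.
W_total = 5135 − 1439 = 3697 J.

W_total ≈ 3700 J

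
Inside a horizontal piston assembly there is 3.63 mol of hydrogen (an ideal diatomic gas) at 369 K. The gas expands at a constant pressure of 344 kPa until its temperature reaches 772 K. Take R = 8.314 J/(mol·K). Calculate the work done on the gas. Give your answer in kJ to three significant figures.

Isobaric: W = P ΔV = nR ΔT.
W = (3.63)(8.314)(772 − 369) = 12162 J.
Work on gas = −W_by = -12162 J.

W ≈ -12.2 kJ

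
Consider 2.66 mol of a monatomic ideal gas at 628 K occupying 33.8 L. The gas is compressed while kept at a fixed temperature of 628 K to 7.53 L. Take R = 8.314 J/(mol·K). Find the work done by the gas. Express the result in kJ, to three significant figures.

W ≈ -20.9 kJ

Isothermal: W = nRT ln(V₂/V₁).
W = (2.66)(8.314)(628) × ln(7.53/33.8)
  = 13888 × -1.502
W_by_gas = -20854 J.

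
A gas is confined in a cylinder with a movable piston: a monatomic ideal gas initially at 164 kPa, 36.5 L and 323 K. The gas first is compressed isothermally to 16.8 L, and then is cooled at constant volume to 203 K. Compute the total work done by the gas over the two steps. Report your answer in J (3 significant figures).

Step 1 (isothermal): W = P₁V₁ ln(V₂/V₁) = (5986) ln(16.8/36.5) = -4645 J.
Step 2 (isochoric): W = 0 (constant volume).
W_total = -4645 + 0 = -4645 J.

W_total ≈ -4640 J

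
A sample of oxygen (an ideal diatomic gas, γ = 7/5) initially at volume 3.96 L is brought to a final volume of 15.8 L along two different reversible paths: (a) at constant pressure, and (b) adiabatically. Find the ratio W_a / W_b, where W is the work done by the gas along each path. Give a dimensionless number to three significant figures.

Path (a) isobaric: W = P₁(V₂ − V₁) → W_a/(P₁V₁) = 2.99.
Path (b) adiabatic: W = P₁V₁(1 − (V₁/V₂)^(γ−1))/(γ−1) → W_b/(P₁V₁) = 1.063.
W_a / W_b = 2.99 / 1.063 = 2.814.

W_a / W_b ≈ 2.81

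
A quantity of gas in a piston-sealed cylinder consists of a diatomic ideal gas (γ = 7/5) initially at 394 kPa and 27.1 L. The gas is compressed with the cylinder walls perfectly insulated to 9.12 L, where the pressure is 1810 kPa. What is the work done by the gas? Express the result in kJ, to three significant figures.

W ≈ -14.6 kJ

Adiabatic: W = (P₁V₁ − P₂V₂)/(γ − 1) with γ = 7/5.
P₁V₁ = 10677 J, P₂V₂ = 16507 J.
W = (10677 − 16507) / 0.4 = -14574 J.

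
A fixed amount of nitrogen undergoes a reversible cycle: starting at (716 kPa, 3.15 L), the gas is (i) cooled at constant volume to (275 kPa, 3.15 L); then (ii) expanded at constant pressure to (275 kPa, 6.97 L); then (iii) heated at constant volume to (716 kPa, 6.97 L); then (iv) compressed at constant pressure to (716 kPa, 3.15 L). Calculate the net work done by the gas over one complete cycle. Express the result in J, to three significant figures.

W_net ≈ -1680 J

Constant-volume legs do no work.
W(ii) = (275)(6.97 − 3.15) = 1050 J; W(iv) = (716)(3.15 − 6.97) = -2735 J.
W_net = 1050 − 2735 = -1685 J (the counter-clockwise enclosed area).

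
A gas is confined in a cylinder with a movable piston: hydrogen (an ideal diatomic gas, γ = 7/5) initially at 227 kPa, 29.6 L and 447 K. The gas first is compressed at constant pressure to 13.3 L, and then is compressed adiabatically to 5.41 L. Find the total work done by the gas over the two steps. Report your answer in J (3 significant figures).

Step 1 (isobaric): W = PΔV = (227 kPa)(13.3 − 29.6 L) = -3700 J.
After step 1: P = 227 kPa, V = 13.3 L, T = 200.8 K.
Step 2 (adiabatic): W = (P₁V₁ − P₂V₂)/(γ−1) = (3019 − 4327)/0.4 = -3269 J.
W_total = -3700 − 3269 = -6969 J.

W_total ≈ -6970 J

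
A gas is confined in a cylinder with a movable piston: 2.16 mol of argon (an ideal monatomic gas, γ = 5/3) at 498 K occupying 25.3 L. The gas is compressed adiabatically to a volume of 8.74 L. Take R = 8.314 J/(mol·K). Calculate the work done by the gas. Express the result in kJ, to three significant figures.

Adiabatic: TV^(γ−1) = const with γ = 5/3.
T₂ = T₁ (V₁/V₂)^(γ−1) = 498 × (25.3/8.74)^0.667 = 498 × 2.031 = 1012 K.
W_by = nCᵥ(T₁ − T₂) = (2.16)(12.47)(498 − 1012) = -13833 J.

W ≈ -13.8 kJ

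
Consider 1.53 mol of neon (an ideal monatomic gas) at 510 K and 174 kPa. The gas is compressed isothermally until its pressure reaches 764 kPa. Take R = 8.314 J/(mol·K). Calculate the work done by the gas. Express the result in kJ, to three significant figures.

Isothermal process: W = nRT ln(V₂/V₁) = nRT ln(P₁/P₂).
W = (1.53)(8.314)(510) × ln(174/764)
  = 6487 × ln(0.2277) = 6487 × -1.48
W_by_gas = -9598 J.

W ≈ -9.60 kJ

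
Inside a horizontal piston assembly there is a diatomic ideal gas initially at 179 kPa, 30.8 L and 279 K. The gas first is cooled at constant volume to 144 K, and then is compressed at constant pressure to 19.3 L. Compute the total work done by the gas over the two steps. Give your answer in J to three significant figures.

W_total ≈ -1060 J

Step 1 (isochoric): W = 0 (constant volume).
After step 1: P = 92.39 kPa (V unchanged).
Step 2 (isobaric): W = PΔV = (92.39 kPa)(19.3 − 30.8 L) = -1062 J.
W_total = 0 − 1062 = -1062 J.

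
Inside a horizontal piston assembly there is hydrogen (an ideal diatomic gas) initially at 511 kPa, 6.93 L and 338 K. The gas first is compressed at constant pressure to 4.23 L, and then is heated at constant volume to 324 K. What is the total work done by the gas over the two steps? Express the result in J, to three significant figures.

Step 1 (isobaric): W = PΔV = (511 kPa)(4.23 − 6.93 L) = -1380 J.
Step 2 (isochoric): W = 0 (constant volume).
W_total = -1380 + 0 = -1380 J.

W_total ≈ -1380 J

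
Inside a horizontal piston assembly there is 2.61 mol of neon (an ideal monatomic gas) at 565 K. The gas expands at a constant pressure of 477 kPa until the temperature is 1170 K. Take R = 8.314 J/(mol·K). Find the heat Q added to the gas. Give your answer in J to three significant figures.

Q ≈ 32800 J

Isobaric: W = nRΔT = (2.61)(8.314)(605) = 13128 J.
ΔU = nCᵥΔT with Cᵥ = 3R/2: ΔU = (2.61)(12.47)(605) = 19692 J.
Q = ΔU + W = 19692 + 13128 = 32821 J.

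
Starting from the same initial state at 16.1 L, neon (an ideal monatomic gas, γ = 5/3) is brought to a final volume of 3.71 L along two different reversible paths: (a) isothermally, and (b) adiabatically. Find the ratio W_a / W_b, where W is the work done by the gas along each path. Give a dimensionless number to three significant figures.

W_a / W_b ≈ 0.589

Path (a) isothermal: W = P₁V₁ ln(V₂/V₁) → W_a/(P₁V₁) = -1.468.
Path (b) adiabatic: W = P₁V₁(1 − (V₁/V₂)^(γ−1))/(γ−1) → W_b/(P₁V₁) = -2.491.
W_a / W_b = -1.468 / -2.491 = 0.5893.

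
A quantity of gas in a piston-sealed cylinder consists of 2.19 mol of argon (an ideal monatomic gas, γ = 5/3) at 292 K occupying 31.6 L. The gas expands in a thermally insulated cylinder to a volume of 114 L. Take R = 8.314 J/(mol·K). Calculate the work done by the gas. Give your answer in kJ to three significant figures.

W ≈ 4.58 kJ

Adiabatic: TV^(γ−1) = const with γ = 5/3.
T₂ = T₁ (V₁/V₂)^(γ−1) = 292 × (31.6/114)^0.667 = 292 × 0.4251 = 124.1 K.
W_by = nCᵥ(T₁ − T₂) = (2.19)(12.47)(292 − 124.1) = 4585 J.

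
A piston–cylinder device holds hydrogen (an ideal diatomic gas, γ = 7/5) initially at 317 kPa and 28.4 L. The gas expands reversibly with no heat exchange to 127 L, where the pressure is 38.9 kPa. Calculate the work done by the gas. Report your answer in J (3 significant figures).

Adiabatic: W = (P₁V₁ − P₂V₂)/(γ − 1) with γ = 7/5.
P₁V₁ = 9003 J, P₂V₂ = 4940 J.
W = (9003 − 4940) / 0.4 = 10156 J.

W ≈ 10200 J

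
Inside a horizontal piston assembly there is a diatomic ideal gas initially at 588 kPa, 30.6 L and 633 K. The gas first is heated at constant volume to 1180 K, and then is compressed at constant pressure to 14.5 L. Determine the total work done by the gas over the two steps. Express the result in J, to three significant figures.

Step 1 (isochoric): W = 0 (constant volume).
After step 1: P = 1096 kPa (V unchanged).
Step 2 (isobaric): W = PΔV = (1096 kPa)(14.5 − 30.6 L) = -17647 J.
W_total = 0 − 17647 = -17647 J.

W_total ≈ -17600 J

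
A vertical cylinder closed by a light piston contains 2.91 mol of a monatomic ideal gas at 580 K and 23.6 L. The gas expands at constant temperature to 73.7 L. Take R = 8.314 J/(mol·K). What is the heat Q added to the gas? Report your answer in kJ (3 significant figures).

Q ≈ 16.0 kJ

Isothermal ⇒ ΔU = 0, so Q = W = nRT ln(V₂/V₁).
Q = (2.91)(8.314)(580) ln(73.7/23.6) = 14032 × 1.139 = 15979 J.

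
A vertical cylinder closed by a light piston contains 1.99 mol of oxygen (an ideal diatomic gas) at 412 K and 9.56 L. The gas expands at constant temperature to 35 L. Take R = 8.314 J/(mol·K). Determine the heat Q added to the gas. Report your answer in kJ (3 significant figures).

Isothermal ⇒ ΔU = 0, so Q = W = nRT ln(V₂/V₁).
Q = (1.99)(8.314)(412) ln(35/9.56) = 6816 × 1.298 = 8846 J.

Q ≈ 8.85 kJ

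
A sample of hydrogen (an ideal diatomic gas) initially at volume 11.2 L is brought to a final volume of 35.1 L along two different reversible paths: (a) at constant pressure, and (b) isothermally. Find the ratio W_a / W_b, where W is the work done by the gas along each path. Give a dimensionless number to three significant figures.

Path (a) isobaric: W = P₁(V₂ − V₁) → W_a/(P₁V₁) = 2.134.
Path (b) isothermal: W = P₁V₁ ln(V₂/V₁) → W_b/(P₁V₁) = 1.142.
W_a / W_b = 2.134 / 1.142 = 1.868.

W_a / W_b ≈ 1.87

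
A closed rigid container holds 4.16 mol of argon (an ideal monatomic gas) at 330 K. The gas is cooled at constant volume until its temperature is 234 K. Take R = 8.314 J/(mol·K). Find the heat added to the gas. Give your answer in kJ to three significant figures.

Constant volume ⇒ W = 0, so Q = ΔU = nCᵥΔT with Cᵥ = 3R/2 = 12.47 J/(mol·K).
ΔU = (4.16)(12.47)(234 − 330) = -4980 J.

Q ≈ -4.98 kJ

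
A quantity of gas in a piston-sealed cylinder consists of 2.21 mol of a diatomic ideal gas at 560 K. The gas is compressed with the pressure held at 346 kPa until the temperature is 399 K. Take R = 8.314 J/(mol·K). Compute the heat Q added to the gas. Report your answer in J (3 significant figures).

Q ≈ -10400 J

Isobaric: W = nRΔT = (2.21)(8.314)(-161) = -2958 J.
ΔU = nCᵥΔT with Cᵥ = 5R/2: ΔU = (2.21)(20.79)(-161) = -7396 J.
Q = ΔU + W = -7396 − 2958 = -10354 J.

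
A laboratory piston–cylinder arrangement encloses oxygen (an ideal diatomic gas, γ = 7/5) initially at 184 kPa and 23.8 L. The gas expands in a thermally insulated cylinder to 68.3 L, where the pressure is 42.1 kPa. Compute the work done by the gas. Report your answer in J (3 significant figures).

W ≈ 3760 J

Adiabatic: W = (P₁V₁ − P₂V₂)/(γ − 1) with γ = 7/5.
P₁V₁ = 4379 J, P₂V₂ = 2875 J.
W = (4379 − 2875) / 0.4 = 3759 J.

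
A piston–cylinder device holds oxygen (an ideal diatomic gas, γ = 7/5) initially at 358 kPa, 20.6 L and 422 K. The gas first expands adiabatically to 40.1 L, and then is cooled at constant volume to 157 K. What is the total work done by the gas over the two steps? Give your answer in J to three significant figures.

Step 1 (adiabatic): W = (P₁V₁ − P₂V₂)/(γ−1) = (7375 − 5650)/0.4 = 4312 J.
Step 2 (isochoric): W = 0 (constant volume).
W_total = 4312 + 0 = 4312 J.

W_total ≈ 4310 J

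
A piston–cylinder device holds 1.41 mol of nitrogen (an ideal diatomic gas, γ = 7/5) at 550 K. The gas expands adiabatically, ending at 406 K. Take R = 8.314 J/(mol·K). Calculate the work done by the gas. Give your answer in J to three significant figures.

Adiabatic ⇒ Q = 0, so W_by = −ΔU = nCᵥ(T₁ − T₂).
Cᵥ = 5R/2 = 20.79 J/(mol·K).
W = (1.41)(20.79)(550 − 406) = 4220 J.

W ≈ 4220 J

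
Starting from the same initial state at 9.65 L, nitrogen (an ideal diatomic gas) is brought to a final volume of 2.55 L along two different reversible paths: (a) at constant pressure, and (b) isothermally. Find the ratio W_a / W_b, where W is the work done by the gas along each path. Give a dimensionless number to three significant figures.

W_a / W_b ≈ 0.553

Path (a) isobaric: W = P₁(V₂ − V₁) → W_a/(P₁V₁) = -0.7358.
Path (b) isothermal: W = P₁V₁ ln(V₂/V₁) → W_b/(P₁V₁) = -1.331.
W_a / W_b = -0.7358 / -1.331 = 0.5528.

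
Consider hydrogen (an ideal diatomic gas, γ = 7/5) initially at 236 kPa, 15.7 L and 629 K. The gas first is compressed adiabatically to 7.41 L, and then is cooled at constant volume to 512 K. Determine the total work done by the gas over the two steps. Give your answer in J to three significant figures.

Step 1 (adiabatic): W = (P₁V₁ − P₂V₂)/(γ−1) = (3705 − 5003)/0.4 = -3245 J.
Step 2 (isochoric): W = 0 (constant volume).
W_total = -3245 + 0 = -3245 J.

W_total ≈ -3240 J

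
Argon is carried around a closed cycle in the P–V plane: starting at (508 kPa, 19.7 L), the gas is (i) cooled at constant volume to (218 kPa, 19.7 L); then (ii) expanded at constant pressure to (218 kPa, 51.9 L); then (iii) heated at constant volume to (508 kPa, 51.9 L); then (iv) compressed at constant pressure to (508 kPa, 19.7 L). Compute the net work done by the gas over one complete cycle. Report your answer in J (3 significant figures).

Constant-volume legs do no work.
W(ii) = (218)(51.9 − 19.7) = 7020 J; W(iv) = (508)(19.7 − 51.9) = -16358 J.
W_net = 7020 − 16358 = -9338 J (the counter-clockwise enclosed area).

W_net ≈ -9340 J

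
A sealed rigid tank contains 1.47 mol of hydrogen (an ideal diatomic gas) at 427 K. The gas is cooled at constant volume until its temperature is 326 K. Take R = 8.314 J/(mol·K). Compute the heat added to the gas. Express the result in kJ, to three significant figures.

Constant volume ⇒ W = 0, so Q = ΔU = nCᵥΔT with Cᵥ = 5R/2 = 20.79 J/(mol·K).
ΔU = (1.47)(20.79)(326 − 427) = -3086 J.

Q ≈ -3.09 kJ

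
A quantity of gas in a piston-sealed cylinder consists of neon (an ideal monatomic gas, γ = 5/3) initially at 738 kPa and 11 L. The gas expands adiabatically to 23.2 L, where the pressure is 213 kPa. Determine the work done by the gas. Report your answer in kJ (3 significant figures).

Adiabatic: W = (P₁V₁ − P₂V₂)/(γ − 1) with γ = 5/3.
P₁V₁ = 8118 J, P₂V₂ = 4942 J.
W = (8118 − 4942) / 0.6667 = 4765 J.

W ≈ 4.76 kJ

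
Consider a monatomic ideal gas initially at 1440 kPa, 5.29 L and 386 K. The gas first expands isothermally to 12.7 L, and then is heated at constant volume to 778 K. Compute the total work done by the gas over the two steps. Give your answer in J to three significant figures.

Step 1 (isothermal): W = P₁V₁ ln(V₂/V₁) = (7618) ln(12.7/5.29) = 6671 J.
Step 2 (isochoric): W = 0 (constant volume).
W_total = 6671 + 0 = 6671 J.

W_total ≈ 6670 J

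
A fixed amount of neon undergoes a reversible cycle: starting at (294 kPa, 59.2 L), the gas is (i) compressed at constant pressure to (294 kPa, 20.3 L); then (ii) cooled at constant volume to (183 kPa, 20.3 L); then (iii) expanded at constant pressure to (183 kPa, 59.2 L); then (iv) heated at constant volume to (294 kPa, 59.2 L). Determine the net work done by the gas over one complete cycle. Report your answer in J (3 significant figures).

W_net ≈ -4320 J

Constant-volume legs do no work.
W(i) = (294)(20.3 − 59.2) = -11437 J; W(iii) = (183)(59.2 − 20.3) = 7119 J.
W_net = -11437 + 7119 = -4318 J (the counter-clockwise enclosed area).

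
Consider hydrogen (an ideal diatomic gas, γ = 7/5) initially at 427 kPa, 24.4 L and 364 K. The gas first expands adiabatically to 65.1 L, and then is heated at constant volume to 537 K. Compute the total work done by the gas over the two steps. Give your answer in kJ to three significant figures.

Step 1 (adiabatic): W = (P₁V₁ − P₂V₂)/(γ−1) = (10419 − 7036)/0.4 = 8456 J.
Step 2 (isochoric): W = 0 (constant volume).
W_total = 8456 + 0 = 8456 J.

W_total ≈ 8.46 kJ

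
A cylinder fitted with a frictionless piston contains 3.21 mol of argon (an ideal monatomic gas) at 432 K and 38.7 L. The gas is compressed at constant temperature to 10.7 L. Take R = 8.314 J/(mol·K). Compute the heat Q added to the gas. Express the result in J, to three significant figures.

Isothermal ⇒ ΔU = 0, so Q = W = nRT ln(V₂/V₁).
Q = (3.21)(8.314)(432) ln(10.7/38.7) = 11529 × -1.286 = -14822 J.

Q ≈ -14800 J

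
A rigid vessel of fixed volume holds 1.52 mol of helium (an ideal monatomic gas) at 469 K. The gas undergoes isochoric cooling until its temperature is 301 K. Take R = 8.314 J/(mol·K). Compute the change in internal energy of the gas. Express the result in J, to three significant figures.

Constant volume ⇒ W = 0, so Q = ΔU = nCᵥΔT with Cᵥ = 3R/2 = 12.47 J/(mol·K).
ΔU = (1.52)(12.47)(301 − 469) = -3185 J.

ΔU ≈ -3180 J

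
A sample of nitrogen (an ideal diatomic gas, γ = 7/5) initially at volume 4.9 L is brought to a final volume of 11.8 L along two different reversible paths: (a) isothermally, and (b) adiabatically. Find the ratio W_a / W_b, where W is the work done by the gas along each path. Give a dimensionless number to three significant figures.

Path (a) isothermal: W = P₁V₁ ln(V₂/V₁) → W_a/(P₁V₁) = 0.8789.
Path (b) adiabatic: W = P₁V₁(1 − (V₁/V₂)^(γ−1))/(γ−1) → W_b/(P₁V₁) = 0.741.
W_a / W_b = 0.8789 / 0.741 = 1.186.

W_a / W_b ≈ 1.19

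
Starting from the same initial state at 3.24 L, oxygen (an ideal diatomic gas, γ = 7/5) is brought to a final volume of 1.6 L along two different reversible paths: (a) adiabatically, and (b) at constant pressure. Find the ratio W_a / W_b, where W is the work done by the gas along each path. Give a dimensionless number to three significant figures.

Path (a) adiabatic: W = P₁V₁(1 − (V₁/V₂)^(γ−1))/(γ−1) → W_a/(P₁V₁) = -0.8152.
Path (b) isobaric: W = P₁(V₂ − V₁) → W_b/(P₁V₁) = -0.5062.
W_a / W_b = -0.8152 / -0.5062 = 1.611.

W_a / W_b ≈ 1.61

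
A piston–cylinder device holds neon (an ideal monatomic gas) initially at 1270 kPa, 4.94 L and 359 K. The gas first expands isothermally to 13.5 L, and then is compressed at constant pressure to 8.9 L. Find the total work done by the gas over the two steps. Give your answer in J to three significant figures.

Step 1 (isothermal): W = P₁V₁ ln(V₂/V₁) = (6274) ln(13.5/4.94) = 6307 J.
After step 1: P = 464.7 kPa, V = 13.5 L, T = 359 K.
Step 2 (isobaric): W = PΔV = (464.7 kPa)(8.9 − 13.5 L) = -2138 J.
W_total = 6307 − 2138 = 4169 J.

W_total ≈ 4170 J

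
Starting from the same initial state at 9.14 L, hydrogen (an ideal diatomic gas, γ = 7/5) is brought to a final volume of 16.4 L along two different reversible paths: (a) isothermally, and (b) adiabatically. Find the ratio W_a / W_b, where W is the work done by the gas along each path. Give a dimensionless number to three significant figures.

Path (a) isothermal: W = P₁V₁ ln(V₂/V₁) → W_a/(P₁V₁) = 0.5846.
Path (b) adiabatic: W = P₁V₁(1 − (V₁/V₂)^(γ−1))/(γ−1) → W_b/(P₁V₁) = 0.5213.
W_a / W_b = 0.5846 / 0.5213 = 1.121.

W_a / W_b ≈ 1.12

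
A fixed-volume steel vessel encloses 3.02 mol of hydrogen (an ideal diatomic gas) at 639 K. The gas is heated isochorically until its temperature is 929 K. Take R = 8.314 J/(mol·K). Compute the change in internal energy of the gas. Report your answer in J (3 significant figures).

ΔU ≈ 18200 J

Constant volume ⇒ W = 0, so Q = ΔU = nCᵥΔT with Cᵥ = 5R/2 = 20.79 J/(mol·K).
ΔU = (3.02)(20.79)(929 − 639) = 18204 J.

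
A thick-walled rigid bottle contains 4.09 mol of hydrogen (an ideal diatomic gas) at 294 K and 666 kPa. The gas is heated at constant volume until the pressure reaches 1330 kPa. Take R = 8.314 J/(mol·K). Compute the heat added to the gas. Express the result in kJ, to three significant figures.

Q ≈ 24.9 kJ

Constant volume ⇒ W = 0, so Q = ΔU = nCᵥΔT with Cᵥ = 5R/2 = 20.79 J/(mol·K).
At constant V, T₂/T₁ = P₂/P₁ ⇒ ΔT = T₁(P₂/P₁ − 1) = 294·(1330/666 − 1) = 293.1 K.
ΔU = (4.09)(20.79)(293.1) = 24918 J.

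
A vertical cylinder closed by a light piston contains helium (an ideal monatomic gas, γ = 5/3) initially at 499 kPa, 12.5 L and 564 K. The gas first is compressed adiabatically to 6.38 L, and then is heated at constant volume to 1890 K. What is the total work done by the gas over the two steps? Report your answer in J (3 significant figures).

W_total ≈ -5290 J

Step 1 (adiabatic): W = (P₁V₁ − P₂V₂)/(γ−1) = (6238 − 9766)/0.667 = -5293 J.
Step 2 (isochoric): W = 0 (constant volume).
W_total = -5293 + 0 = -5293 J.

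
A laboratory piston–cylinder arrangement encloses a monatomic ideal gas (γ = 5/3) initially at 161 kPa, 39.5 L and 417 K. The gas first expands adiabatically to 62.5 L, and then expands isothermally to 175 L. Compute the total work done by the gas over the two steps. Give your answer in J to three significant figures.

W_total ≈ 7340 J

Step 1 (adiabatic): W = (P₁V₁ − P₂V₂)/(γ−1) = (6360 − 4683)/0.667 = 2514 J.
After step 1: P = 74.94 kPa, V = 62.5 L, T = 307.1 K.
Step 2 (isothermal): W = P₁V₁ ln(V₂/V₁) = (4683) ln(175/62.5) = 4822 J.
W_total = 2514 + 4822 = 7336 J.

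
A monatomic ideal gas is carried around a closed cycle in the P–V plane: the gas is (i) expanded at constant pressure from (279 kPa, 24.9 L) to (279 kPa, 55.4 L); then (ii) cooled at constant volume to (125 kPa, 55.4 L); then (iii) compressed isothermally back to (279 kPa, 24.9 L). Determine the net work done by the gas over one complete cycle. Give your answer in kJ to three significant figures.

Leg (i): W = PΔV = (279)(55.4 − 24.9) = 8510 J.
Leg (ii): W = 0.
Leg (iii): W = PᵢVᵢ ln(V_f/Vᵢ) = (6925) ln(24.9/55.4) = -5538 J.
W_net = 8510 − 5538 = 2971 J.

W_net ≈ 2.97 kJ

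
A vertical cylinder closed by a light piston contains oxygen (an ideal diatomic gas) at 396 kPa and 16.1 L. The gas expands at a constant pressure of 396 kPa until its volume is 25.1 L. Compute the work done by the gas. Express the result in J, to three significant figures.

W ≈ 3560 J

Isobaric: W = P ΔV.
W = (396 kPa)(25.1 − 16.1 L) = (396)(9) = 3564 J.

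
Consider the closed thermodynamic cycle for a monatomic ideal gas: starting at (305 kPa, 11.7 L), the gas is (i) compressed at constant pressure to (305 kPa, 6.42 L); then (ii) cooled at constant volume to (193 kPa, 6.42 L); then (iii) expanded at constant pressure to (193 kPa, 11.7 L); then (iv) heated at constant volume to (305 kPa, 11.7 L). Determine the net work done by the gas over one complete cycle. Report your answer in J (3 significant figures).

Constant-volume legs do no work.
W(i) = (305)(6.42 − 11.7) = -1610 J; W(iii) = (193)(11.7 − 6.42) = 1019 J.
W_net = -1610 + 1019 = -591.4 J (the counter-clockwise enclosed area).

W_net ≈ -591 J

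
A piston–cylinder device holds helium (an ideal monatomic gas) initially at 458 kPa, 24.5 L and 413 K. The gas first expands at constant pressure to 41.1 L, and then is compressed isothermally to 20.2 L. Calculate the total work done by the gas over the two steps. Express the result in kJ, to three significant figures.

Step 1 (isobaric): W = PΔV = (458 kPa)(41.1 − 24.5 L) = 7603 J.
After step 1: P = 458 kPa, V = 41.1 L, T = 692.8 K.
Step 2 (isothermal): W = P₁V₁ ln(V₂/V₁) = (18824) ln(20.2/41.1) = -13371 J.
W_total = 7603 − 13371 = -5768 J.

W_total ≈ -5.77 kJ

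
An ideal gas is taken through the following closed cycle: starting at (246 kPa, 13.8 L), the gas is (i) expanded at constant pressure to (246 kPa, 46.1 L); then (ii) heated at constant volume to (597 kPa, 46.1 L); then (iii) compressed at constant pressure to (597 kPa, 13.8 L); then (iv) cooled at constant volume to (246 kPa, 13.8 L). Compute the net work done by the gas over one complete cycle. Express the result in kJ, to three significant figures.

W_net ≈ -11.3 kJ

Constant-volume legs do no work.
W(i) = (246)(46.1 − 13.8) = 7946 J; W(iii) = (597)(13.8 − 46.1) = -19283 J.
W_net = 7946 − 19283 = -11337 J (the counter-clockwise enclosed area).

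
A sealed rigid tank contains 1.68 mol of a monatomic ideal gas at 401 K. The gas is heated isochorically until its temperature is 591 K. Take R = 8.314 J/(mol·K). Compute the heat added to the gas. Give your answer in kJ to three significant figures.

Constant volume ⇒ W = 0, so Q = ΔU = nCᵥΔT with Cᵥ = 3R/2 = 12.47 J/(mol·K).
ΔU = (1.68)(12.47)(591 − 401) = 3981 J.

Q ≈ 3.98 kJ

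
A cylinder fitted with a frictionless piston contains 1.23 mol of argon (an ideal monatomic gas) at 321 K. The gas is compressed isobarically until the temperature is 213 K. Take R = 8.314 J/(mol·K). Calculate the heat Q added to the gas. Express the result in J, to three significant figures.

Isobaric: W = nRΔT = (1.23)(8.314)(-108) = -1104 J.
ΔU = nCᵥΔT with Cᵥ = 3R/2: ΔU = (1.23)(12.47)(-108) = -1657 J.
Q = ΔU + W = -1657 − 1104 = -2761 J.

Q ≈ -2760 J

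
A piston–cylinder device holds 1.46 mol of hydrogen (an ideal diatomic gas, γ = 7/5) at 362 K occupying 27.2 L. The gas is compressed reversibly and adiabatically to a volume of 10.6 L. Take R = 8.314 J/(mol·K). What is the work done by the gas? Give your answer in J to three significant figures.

Adiabatic: TV^(γ−1) = const with γ = 7/5.
T₂ = T₁ (V₁/V₂)^(γ−1) = 362 × (27.2/10.6)^0.4 = 362 × 1.458 = 527.7 K.
W_by = nCᵥ(T₁ − T₂) = (1.46)(20.79)(362 − 527.7) = -5029 J.

W ≈ -5030 J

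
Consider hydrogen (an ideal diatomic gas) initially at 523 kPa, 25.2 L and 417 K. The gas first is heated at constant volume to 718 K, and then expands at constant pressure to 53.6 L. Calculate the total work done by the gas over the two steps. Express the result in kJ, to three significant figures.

W_total ≈ 25.6 kJ

Step 1 (isochoric): W = 0 (constant volume).
After step 1: P = 900.5 kPa (V unchanged).
Step 2 (isobaric): W = PΔV = (900.5 kPa)(53.6 − 25.2 L) = 25575 J.
W_total = 0 + 25575 = 25575 J.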